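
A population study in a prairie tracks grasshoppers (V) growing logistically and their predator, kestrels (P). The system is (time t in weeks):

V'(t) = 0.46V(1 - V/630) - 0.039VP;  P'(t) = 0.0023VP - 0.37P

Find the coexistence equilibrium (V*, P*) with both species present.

V* ≈ 161, P* ≈ 8.78

From dP/dt = 0 with P > 0: 0.0023V* = 0.37, so V* = 161.
Substitute into dV/dt = 0: 0.46(1 - 161/630) = 0.039P*.
The bracket is 0.745, giving P* = 0.343/0.039 = 8.78.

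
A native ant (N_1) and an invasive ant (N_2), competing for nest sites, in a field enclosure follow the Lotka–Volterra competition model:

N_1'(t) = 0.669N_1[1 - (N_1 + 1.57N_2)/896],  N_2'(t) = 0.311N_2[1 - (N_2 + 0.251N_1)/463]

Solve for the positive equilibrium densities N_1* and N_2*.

N_1* ≈ 279, N_2* ≈ 393

Setting both brackets to zero gives the nullclines N_1 + 1.57N_2 = 896 and 0.251N_1 + N_2 = 463.
Substituting N_2 = 463 - 0.251N_1 into the first: N_1(1 - 1.57·0.251) = 896 - 1.57·463.
So N_1* = 169/0.606 = 279, and then N_2* = 463 - 0.251·279 = 393.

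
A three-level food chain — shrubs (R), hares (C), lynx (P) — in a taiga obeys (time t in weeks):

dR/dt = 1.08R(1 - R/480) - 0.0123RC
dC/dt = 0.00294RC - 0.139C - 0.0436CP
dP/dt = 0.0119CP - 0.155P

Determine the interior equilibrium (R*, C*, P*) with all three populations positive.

From dP/dt = 0: 0.0119C* = 0.155, so C* = 13.
From dR/dt = 0: 1.08(1 - R*/480) = 0.0123·13, giving R* = 480·(1 - 0.148) = 409.
From dC/dt = 0: 0.00294·409 - 0.139 = 0.0436P*, so P* = 1.06/0.0436 = 24.4.

R* ≈ 409, C* ≈ 13, P* ≈ 24.4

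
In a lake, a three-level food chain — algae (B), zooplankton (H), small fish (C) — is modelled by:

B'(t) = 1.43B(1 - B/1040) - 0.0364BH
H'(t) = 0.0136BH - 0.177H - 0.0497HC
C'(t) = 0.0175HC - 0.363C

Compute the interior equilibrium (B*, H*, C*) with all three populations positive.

B* ≈ 491, H* ≈ 20.7, C* ≈ 131

From dC/dt = 0: 0.0175H* = 0.363, so H* = 20.7.
From dB/dt = 0: 1.43(1 - B*/1040) = 0.0364·20.7, giving B* = 1040·(1 - 0.528) = 491.
From dH/dt = 0: 0.0136·491 - 0.177 = 0.0497C*, so C* = 6.5/0.0497 = 131.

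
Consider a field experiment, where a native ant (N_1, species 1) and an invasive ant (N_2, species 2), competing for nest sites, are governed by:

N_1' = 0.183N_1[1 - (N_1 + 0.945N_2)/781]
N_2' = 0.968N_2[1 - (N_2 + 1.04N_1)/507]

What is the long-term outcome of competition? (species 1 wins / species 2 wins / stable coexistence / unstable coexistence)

species 1 excludes species 2

Compare the nullcline intercepts: K1/α12 = 781/0.945 = 826 > K2 = 507; K2/α21 = 507/1.04 = 488 < K1 = 781.
Since the inequalities point opposite ways, species 1 can invade but species 2 cannot.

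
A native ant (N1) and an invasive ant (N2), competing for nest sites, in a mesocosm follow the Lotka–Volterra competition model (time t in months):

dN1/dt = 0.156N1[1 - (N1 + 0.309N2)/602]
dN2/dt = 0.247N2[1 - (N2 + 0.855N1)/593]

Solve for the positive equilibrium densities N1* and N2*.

Setting both brackets to zero gives the nullclines N1 + 0.309N2 = 602 and 0.855N1 + N2 = 593.
Substituting N2 = 593 - 0.855N1 into the first: N1(1 - 0.309·0.855) = 602 - 0.309·593.
So N1* = 419/0.736 = 569, and then N2* = 593 - 0.855·569 = 106.

N1* ≈ 569, N2* ≈ 106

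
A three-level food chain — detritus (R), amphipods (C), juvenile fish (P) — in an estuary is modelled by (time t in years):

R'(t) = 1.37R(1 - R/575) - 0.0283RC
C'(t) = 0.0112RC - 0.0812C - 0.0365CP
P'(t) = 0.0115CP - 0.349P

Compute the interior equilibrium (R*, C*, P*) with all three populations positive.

R* ≈ 215, C* ≈ 30.3, P* ≈ 63.6

From dP/dt = 0: 0.0115C* = 0.349, so C* = 30.3.
From dR/dt = 0: 1.37(1 - R*/575) = 0.0283·30.3, giving R* = 575·(1 - 0.627) = 215.
From dC/dt = 0: 0.0112·215 - 0.0812 = 0.0365P*, so P* = 2.32/0.0365 = 63.6.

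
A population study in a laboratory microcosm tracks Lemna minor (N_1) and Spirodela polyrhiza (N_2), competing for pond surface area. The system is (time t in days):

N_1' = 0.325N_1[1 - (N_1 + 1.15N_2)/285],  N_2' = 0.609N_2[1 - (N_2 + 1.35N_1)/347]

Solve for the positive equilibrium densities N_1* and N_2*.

N_1* ≈ 206, N_2* ≈ 68.3

Setting both brackets to zero gives the nullclines N_1 + 1.15N_2 = 285 and 1.35N_1 + N_2 = 347.
Substituting N_2 = 347 - 1.35N_1 into the first: N_1(1 - 1.15·1.35) = 285 - 1.15·347.
So N_1* = -114/-0.552 = 206, and then N_2* = 347 - 1.35·206 = 68.3.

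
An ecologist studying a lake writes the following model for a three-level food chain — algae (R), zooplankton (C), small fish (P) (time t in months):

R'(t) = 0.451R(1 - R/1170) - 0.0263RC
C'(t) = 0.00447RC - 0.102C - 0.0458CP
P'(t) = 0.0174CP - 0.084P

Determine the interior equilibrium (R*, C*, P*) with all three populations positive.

From dP/dt = 0: 0.0174C* = 0.084, so C* = 4.83.
From dR/dt = 0: 0.451(1 - R*/1170) = 0.0263·4.83, giving R* = 1170·(1 - 0.282) = 841.
From dC/dt = 0: 0.00447·841 - 0.102 = 0.0458P*, so P* = 3.66/0.0458 = 79.8.

R* ≈ 841, C* ≈ 4.83, P* ≈ 79.8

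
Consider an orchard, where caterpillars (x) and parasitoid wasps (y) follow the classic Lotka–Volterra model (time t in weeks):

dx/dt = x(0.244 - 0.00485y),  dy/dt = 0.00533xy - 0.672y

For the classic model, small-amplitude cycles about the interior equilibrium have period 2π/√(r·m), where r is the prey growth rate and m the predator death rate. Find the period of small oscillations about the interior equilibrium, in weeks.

Here r = 0.244 and m = 0.672, so r·m = 0.164.
ω = √0.164 = 0.405 per week, hence T = 2π/ω ≈ 15.5 weeks.

T ≈ 15.5 weeks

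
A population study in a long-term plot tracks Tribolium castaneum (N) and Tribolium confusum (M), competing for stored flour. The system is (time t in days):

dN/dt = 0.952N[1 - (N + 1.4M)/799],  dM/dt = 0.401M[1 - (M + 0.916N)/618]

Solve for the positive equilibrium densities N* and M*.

Setting both brackets to zero gives the nullclines N + 1.4M = 799 and 0.916N + M = 618.
Substituting M = 618 - 0.916N into the first: N(1 - 1.4·0.916) = 799 - 1.4·618.
So N* = -66.2/-0.282 = 234, and then M* = 618 - 0.916·234 = 403.

N* ≈ 234, M* ≈ 403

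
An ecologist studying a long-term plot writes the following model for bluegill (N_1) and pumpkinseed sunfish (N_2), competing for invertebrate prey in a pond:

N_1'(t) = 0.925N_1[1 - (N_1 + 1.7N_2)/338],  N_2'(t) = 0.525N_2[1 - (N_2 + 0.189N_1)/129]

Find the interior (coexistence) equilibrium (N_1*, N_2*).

Setting both brackets to zero gives the nullclines N_1 + 1.7N_2 = 338 and 0.189N_1 + N_2 = 129.
Substituting N_2 = 129 - 0.189N_1 into the first: N_1(1 - 1.7·0.189) = 338 - 1.7·129.
So N_1* = 119/0.679 = 175, and then N_2* = 129 - 0.189·175 = 95.9.

N_1* ≈ 175, N_2* ≈ 95.9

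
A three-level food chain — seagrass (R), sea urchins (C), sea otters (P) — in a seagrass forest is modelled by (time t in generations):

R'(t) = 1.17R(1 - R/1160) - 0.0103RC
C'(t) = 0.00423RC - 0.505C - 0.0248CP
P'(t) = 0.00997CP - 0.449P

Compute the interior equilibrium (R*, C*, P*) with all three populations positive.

R* ≈ 700, C* ≈ 45, P* ≈ 99

From dP/dt = 0: 0.00997C* = 0.449, so C* = 45.
From dR/dt = 0: 1.17(1 - R*/1160) = 0.0103·45, giving R* = 1160·(1 - 0.396) = 700.
From dC/dt = 0: 0.00423·700 - 0.505 = 0.0248P*, so P* = 2.46/0.0248 = 99.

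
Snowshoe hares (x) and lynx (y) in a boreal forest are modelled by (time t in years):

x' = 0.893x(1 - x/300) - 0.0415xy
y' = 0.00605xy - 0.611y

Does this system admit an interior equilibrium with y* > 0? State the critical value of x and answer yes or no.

The predator equation gives dy/dt > 0 only when x > 0.611/0.00605 = 101.
Without the predator, x → K = 300. Since 300 > 101, the predator can invade and persist.

Threshold x = 101; K > 101, so yes, the predator persists.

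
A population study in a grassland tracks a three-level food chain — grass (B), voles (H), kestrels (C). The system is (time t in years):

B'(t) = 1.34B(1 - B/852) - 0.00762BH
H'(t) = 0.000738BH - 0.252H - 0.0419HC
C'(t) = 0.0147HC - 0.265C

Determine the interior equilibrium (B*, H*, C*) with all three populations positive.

B* ≈ 765, H* ≈ 18, C* ≈ 7.45

From dC/dt = 0: 0.0147H* = 0.265, so H* = 18.
From dB/dt = 0: 1.34(1 - B*/852) = 0.00762·18, giving B* = 852·(1 - 0.103) = 765.
From dH/dt = 0: 0.000738·765 - 0.252 = 0.0419C*, so C* = 0.312/0.0419 = 7.45.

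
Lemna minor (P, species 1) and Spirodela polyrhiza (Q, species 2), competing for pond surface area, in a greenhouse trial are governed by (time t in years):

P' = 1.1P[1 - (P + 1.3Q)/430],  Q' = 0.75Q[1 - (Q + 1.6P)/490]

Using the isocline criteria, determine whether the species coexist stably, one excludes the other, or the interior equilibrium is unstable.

Compare the nullcline intercepts: K1/α12 = 430/1.3 = 331 < K2 = 490; K2/α21 = 490/1.6 = 306 < K1 = 430.
Since both are reversed, neither can invade when rare; the interior point is a saddle.

unstable coexistence (outcome depends on initial conditions)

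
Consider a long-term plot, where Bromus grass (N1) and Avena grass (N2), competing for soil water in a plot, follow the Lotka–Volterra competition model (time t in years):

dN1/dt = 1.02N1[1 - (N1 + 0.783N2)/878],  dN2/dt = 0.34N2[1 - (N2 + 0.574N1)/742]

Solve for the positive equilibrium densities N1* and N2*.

Setting both brackets to zero gives the nullclines N1 + 0.783N2 = 878 and 0.574N1 + N2 = 742.
Substituting N2 = 742 - 0.574N1 into the first: N1(1 - 0.783·0.574) = 878 - 0.783·742.
So N1* = 297/0.551 = 539, and then N2* = 742 - 0.574·539 = 432.

N1* ≈ 539, N2* ≈ 432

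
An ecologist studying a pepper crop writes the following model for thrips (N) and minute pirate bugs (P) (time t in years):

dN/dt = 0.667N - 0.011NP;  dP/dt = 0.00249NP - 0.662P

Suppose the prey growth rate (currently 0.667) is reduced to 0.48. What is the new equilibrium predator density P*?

At the interior fixed point, setting dN/dt = 0 with N > 0 fixes P* = (prey growth rate)/(NP coefficient) — independent of the other coefficients.
With the change, P* = 0.48/0.011 = 43.6; it falls from 60.6.

P* ≈ 43.6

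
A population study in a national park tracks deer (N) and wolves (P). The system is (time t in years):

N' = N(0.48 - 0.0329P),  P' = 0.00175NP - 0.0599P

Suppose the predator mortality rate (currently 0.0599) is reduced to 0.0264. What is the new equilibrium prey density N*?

At the interior fixed point, setting dP/dt = 0 with P > 0 fixes N* = (predator death rate)/(NP coefficient) — independent of the other coefficients.
With the change, N* = 0.0264/0.00175 = 15.1; it falls from 34.2.

N* ≈ 15.1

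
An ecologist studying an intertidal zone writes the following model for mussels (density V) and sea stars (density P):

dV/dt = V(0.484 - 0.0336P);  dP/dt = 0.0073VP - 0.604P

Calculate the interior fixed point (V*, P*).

Set dP/dt = 0 with P > 0: 0.0073V - 0.604 = 0, so V* = 0.604/0.0073 = 82.7.
Set dV/dt = 0 with V > 0: 0.484 - 0.0336P = 0, so P* = 0.484/0.0336 = 14.4.

V* ≈ 82.7, P* ≈ 14.4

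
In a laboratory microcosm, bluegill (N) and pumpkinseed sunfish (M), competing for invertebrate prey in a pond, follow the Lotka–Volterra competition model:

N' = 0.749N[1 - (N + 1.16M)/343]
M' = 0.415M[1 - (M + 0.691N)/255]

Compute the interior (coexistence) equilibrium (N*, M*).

N* ≈ 238, M* ≈ 90.6

Setting both brackets to zero gives the nullclines N + 1.16M = 343 and 0.691N + M = 255.
Substituting M = 255 - 0.691N into the first: N(1 - 1.16·0.691) = 343 - 1.16·255.
So N* = 47.2/0.198 = 238, and then M* = 255 - 0.691·238 = 90.6.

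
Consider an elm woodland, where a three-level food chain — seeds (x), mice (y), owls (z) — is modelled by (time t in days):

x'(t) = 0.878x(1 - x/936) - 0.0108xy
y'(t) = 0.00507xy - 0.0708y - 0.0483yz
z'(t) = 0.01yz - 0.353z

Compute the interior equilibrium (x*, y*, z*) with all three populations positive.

From dz/dt = 0: 0.01y* = 0.353, so y* = 35.3.
From dx/dt = 0: 0.878(1 - x*/936) = 0.0108·35.3, giving x* = 936·(1 - 0.434) = 530.
From dy/dt = 0: 0.00507·530 - 0.0708 = 0.0483z*, so z* = 2.61/0.0483 = 54.1.

x* ≈ 530, y* ≈ 35.3, z* ≈ 54.1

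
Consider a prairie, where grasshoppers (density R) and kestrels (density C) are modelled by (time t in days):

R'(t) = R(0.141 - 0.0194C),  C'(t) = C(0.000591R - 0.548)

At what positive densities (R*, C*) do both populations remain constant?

R* ≈ 927, C* ≈ 7.27

Set dC/dt = 0 with C > 0: 0.000591R - 0.548 = 0, so R* = 0.548/0.000591 = 927.
Set dR/dt = 0 with R > 0: 0.141 - 0.0194C = 0, so C* = 0.141/0.0194 = 7.27.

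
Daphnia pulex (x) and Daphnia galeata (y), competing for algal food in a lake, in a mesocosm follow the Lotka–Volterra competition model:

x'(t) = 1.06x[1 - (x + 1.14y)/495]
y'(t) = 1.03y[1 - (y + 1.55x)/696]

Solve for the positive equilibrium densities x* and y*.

x* ≈ 389, y* ≈ 92.9

Setting both brackets to zero gives the nullclines x + 1.14y = 495 and 1.55x + y = 696.
Substituting y = 696 - 1.55x into the first: x(1 - 1.14·1.55) = 495 - 1.14·696.
So x* = -298/-0.767 = 389, and then y* = 696 - 1.55·389 = 92.9.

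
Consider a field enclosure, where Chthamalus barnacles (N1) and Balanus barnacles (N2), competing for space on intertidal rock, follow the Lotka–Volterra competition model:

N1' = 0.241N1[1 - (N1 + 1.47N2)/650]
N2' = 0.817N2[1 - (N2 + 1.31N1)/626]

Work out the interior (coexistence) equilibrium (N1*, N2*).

N1* ≈ 292, N2* ≈ 244

Setting both brackets to zero gives the nullclines N1 + 1.47N2 = 650 and 1.31N1 + N2 = 626.
Substituting N2 = 626 - 1.31N1 into the first: N1(1 - 1.47·1.31) = 650 - 1.47·626.
So N1* = -270/-0.926 = 292, and then N2* = 626 - 1.31·292 = 244.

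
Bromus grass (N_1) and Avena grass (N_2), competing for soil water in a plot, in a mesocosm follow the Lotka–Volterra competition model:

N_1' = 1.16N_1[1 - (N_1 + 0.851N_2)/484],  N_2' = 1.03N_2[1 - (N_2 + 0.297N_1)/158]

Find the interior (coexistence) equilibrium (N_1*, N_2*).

Setting both brackets to zero gives the nullclines N_1 + 0.851N_2 = 484 and 0.297N_1 + N_2 = 158.
Substituting N_2 = 158 - 0.297N_1 into the first: N_1(1 - 0.851·0.297) = 484 - 0.851·158.
So N_1* = 350/0.747 = 468, and then N_2* = 158 - 0.297·468 = 19.1.

N_1* ≈ 468, N_2* ≈ 19.1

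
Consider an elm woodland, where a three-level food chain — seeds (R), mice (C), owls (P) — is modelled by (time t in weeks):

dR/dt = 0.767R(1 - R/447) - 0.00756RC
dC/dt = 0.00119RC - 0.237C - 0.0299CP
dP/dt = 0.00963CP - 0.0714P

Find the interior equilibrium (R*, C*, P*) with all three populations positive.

From dP/dt = 0: 0.00963C* = 0.0714, so C* = 7.41.
From dR/dt = 0: 0.767(1 - R*/447) = 0.00756·7.41, giving R* = 447·(1 - 0.0731) = 414.
From dC/dt = 0: 0.00119·414 - 0.237 = 0.0299P*, so P* = 0.256/0.0299 = 8.56.

R* ≈ 414, C* ≈ 7.41, P* ≈ 8.56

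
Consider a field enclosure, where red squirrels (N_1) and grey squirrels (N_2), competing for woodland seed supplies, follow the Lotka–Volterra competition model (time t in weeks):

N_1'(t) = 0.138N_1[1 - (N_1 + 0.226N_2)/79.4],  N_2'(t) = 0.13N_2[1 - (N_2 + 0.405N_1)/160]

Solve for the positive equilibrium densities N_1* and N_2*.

Setting both brackets to zero gives the nullclines N_1 + 0.226N_2 = 79.4 and 0.405N_1 + N_2 = 160.
Substituting N_2 = 160 - 0.405N_1 into the first: N_1(1 - 0.226·0.405) = 79.4 - 0.226·160.
So N_1* = 43.2/0.908 = 47.6, and then N_2* = 160 - 0.405·47.6 = 141.

N_1* ≈ 47.6, N_2* ≈ 141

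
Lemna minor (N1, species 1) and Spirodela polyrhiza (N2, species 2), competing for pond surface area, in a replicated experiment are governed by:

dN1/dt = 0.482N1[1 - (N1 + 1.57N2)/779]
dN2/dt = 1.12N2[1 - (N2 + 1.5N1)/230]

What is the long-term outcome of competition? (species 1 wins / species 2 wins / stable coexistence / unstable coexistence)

species 1 excludes species 2

Compare the nullcline intercepts: K1/α12 = 779/1.57 = 496 > K2 = 230; K2/α21 = 230/1.5 = 153 < K1 = 779.
Since the inequalities point opposite ways, species 1 can invade but species 2 cannot.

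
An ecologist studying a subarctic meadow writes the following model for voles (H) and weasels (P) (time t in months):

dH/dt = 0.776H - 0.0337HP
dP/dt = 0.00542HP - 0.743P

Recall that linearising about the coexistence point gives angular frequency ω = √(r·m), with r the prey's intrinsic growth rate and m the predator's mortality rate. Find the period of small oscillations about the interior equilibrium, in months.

Here r = 0.776 and m = 0.743, so r·m = 0.577.
ω = √0.577 = 0.759 per month, hence T = 2π/ω ≈ 8.27 months.

T ≈ 8.27 months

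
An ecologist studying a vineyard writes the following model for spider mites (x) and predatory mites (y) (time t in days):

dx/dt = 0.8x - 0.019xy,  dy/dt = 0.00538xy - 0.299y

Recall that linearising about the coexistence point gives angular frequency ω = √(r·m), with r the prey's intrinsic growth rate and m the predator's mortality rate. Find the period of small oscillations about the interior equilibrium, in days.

Here r = 0.8 and m = 0.299, so r·m = 0.239.
ω = √0.239 = 0.489 per day, hence T = 2π/ω ≈ 12.8 days.

T ≈ 12.8 days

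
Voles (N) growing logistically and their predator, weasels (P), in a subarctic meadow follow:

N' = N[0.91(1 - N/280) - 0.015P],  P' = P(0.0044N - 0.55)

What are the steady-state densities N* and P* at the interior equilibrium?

From dP/dt = 0 with P > 0: 0.0044N* = 0.55, so N* = 125.
Substitute into dN/dt = 0: 0.91(1 - 125/280) = 0.015P*.
The bracket is 0.554, giving P* = 0.504/0.015 = 33.6.

N* ≈ 125, P* ≈ 33.6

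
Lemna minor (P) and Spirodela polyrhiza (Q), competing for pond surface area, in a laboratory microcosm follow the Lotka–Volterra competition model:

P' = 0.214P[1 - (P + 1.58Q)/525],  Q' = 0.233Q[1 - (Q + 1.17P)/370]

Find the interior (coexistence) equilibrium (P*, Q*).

Setting both brackets to zero gives the nullclines P + 1.58Q = 525 and 1.17P + Q = 370.
Substituting Q = 370 - 1.17P into the first: P(1 - 1.58·1.17) = 525 - 1.58·370.
So P* = -59.6/-0.849 = 70.2, and then Q* = 370 - 1.17·70.2 = 288.

P* ≈ 70.2, Q* ≈ 288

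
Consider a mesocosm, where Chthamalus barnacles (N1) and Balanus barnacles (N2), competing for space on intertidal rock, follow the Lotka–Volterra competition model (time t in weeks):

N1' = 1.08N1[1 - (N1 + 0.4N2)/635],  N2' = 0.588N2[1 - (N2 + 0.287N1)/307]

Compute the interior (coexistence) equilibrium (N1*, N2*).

Setting both brackets to zero gives the nullclines N1 + 0.4N2 = 635 and 0.287N1 + N2 = 307.
Substituting N2 = 307 - 0.287N1 into the first: N1(1 - 0.4·0.287) = 635 - 0.4·307.
So N1* = 512/0.885 = 579, and then N2* = 307 - 0.287·579 = 141.

N1* ≈ 579, N2* ≈ 141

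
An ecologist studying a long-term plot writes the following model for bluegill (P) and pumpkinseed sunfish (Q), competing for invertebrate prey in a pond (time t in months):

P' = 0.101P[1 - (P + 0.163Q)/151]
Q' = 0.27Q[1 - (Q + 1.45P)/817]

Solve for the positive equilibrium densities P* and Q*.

P* ≈ 23.3, Q* ≈ 783

Setting both brackets to zero gives the nullclines P + 0.163Q = 151 and 1.45P + Q = 817.
Substituting Q = 817 - 1.45P into the first: P(1 - 0.163·1.45) = 151 - 0.163·817.
So P* = 17.8/0.764 = 23.3, and then Q* = 817 - 1.45·23.3 = 783.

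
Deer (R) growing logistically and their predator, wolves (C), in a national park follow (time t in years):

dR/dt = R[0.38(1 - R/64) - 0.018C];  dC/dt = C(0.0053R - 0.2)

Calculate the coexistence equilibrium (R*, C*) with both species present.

From dC/dt = 0 with C > 0: 0.0053R* = 0.2, so R* = 37.7.
Substitute into dR/dt = 0: 0.38(1 - 37.7/64) = 0.018C*.
The bracket is 0.41, giving C* = 0.156/0.018 = 8.66.

R* ≈ 37.7, C* ≈ 8.66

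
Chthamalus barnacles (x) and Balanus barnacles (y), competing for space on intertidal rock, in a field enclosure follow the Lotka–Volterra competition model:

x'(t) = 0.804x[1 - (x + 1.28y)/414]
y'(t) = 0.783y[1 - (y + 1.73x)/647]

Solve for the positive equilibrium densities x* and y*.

Setting both brackets to zero gives the nullclines x + 1.28y = 414 and 1.73x + y = 647.
Substituting y = 647 - 1.73x into the first: x(1 - 1.28·1.73) = 414 - 1.28·647.
So x* = -414/-1.21 = 341, and then y* = 647 - 1.73·341 = 57.

x* ≈ 341, y* ≈ 57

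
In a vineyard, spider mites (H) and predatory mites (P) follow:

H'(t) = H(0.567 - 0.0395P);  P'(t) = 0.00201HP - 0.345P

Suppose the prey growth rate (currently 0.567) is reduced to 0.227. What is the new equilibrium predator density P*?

At the interior fixed point, setting dH/dt = 0 with H > 0 fixes P* = (prey growth rate)/(HP coefficient) — independent of the other coefficients.
With the change, P* = 0.227/0.0395 = 5.75; it falls from 14.4.

P* ≈ 5.75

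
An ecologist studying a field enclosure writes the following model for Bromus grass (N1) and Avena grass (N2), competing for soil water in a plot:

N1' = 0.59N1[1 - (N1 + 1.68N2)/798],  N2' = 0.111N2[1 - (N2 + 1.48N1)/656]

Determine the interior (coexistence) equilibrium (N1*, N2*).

N1* ≈ 205, N2* ≈ 353

Setting both brackets to zero gives the nullclines N1 + 1.68N2 = 798 and 1.48N1 + N2 = 656.
Substituting N2 = 656 - 1.48N1 into the first: N1(1 - 1.68·1.48) = 798 - 1.68·656.
So N1* = -304/-1.49 = 205, and then N2* = 656 - 1.48·205 = 353.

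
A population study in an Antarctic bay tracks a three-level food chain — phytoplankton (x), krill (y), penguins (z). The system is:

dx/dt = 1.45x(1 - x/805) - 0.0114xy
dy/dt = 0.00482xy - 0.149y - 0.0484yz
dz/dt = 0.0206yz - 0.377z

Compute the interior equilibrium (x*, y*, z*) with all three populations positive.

From dz/dt = 0: 0.0206y* = 0.377, so y* = 18.3.
From dx/dt = 0: 1.45(1 - x*/805) = 0.0114·18.3, giving x* = 805·(1 - 0.144) = 689.
From dy/dt = 0: 0.00482·689 - 0.149 = 0.0484z*, so z* = 3.17/0.0484 = 65.6.

x* ≈ 689, y* ≈ 18.3, z* ≈ 65.6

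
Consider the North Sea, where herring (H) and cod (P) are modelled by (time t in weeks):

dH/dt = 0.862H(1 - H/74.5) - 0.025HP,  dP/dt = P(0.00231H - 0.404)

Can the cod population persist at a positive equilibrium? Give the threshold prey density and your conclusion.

The predator equation gives dP/dt > 0 only when H > 0.404/0.00231 = 175.
Without the predator, H → K = 74.5. Since 74.5 < 175, the predator cannot invade.

Threshold H = 175; K < 175, so no, the predator goes extinct.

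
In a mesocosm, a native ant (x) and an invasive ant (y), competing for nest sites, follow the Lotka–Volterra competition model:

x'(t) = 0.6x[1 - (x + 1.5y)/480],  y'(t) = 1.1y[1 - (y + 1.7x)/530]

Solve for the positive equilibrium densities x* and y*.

x* ≈ 203, y* ≈ 185

Setting both brackets to zero gives the nullclines x + 1.5y = 480 and 1.7x + y = 530.
Substituting y = 530 - 1.7x into the first: x(1 - 1.5·1.7) = 480 - 1.5·530.
So x* = -315/-1.55 = 203, and then y* = 530 - 1.7·203 = 185.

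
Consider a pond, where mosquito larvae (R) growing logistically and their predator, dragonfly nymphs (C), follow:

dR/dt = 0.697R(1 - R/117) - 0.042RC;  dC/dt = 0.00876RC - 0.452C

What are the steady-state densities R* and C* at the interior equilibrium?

R* ≈ 51.6, C* ≈ 9.28

From dC/dt = 0 with C > 0: 0.00876R* = 0.452, so R* = 51.6.
Substitute into dR/dt = 0: 0.697(1 - 51.6/117) = 0.042C*.
The bracket is 0.559, giving C* = 0.39/0.042 = 9.28.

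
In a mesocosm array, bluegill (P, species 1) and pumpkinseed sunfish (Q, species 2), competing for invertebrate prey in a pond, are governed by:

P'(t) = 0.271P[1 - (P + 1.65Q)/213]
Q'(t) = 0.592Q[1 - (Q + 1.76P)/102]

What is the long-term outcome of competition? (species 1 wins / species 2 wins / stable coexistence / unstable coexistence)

Compare the nullcline intercepts: K1/α12 = 213/1.65 = 129 > K2 = 102; K2/α21 = 102/1.76 = 58 < K1 = 213.
Since the inequalities point opposite ways, species 1 can invade but species 2 cannot.

species 1 excludes species 2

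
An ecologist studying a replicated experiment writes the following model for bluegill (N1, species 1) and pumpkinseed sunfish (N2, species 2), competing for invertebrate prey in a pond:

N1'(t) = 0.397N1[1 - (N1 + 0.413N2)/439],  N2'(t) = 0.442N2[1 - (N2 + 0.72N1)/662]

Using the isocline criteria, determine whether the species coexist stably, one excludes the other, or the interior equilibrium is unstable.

stable coexistence

Compare the nullcline intercepts: K1/α12 = 439/0.413 = 1060 > K2 = 662; K2/α21 = 662/0.72 = 919 > K1 = 439.
Since both inequalities hold, each species can invade when rare, so the interior equilibrium is stable.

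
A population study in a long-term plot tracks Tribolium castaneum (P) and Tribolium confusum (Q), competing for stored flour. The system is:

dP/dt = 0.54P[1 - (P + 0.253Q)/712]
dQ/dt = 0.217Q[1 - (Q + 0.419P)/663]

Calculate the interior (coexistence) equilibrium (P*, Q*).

P* ≈ 609, Q* ≈ 408

Setting both brackets to zero gives the nullclines P + 0.253Q = 712 and 0.419P + Q = 663.
Substituting Q = 663 - 0.419P into the first: P(1 - 0.253·0.419) = 712 - 0.253·663.
So P* = 544/0.894 = 609, and then Q* = 663 - 0.419·609 = 408.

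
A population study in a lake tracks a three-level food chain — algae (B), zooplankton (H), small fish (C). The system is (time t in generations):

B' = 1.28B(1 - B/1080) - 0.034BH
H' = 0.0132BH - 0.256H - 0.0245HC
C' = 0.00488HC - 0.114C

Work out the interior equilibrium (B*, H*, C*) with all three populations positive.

B* ≈ 410, H* ≈ 23.4, C* ≈ 210

From dC/dt = 0: 0.00488H* = 0.114, so H* = 23.4.
From dB/dt = 0: 1.28(1 - B*/1080) = 0.034·23.4, giving B* = 1080·(1 - 0.621) = 410.
From dH/dt = 0: 0.0132·410 - 0.256 = 0.0245C*, so C* = 5.15/0.0245 = 210.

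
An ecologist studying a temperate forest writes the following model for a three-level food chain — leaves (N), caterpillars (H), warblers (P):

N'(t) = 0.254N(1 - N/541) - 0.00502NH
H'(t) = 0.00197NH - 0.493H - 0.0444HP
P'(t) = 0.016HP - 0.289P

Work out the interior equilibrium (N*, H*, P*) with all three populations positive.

From dP/dt = 0: 0.016H* = 0.289, so H* = 18.1.
From dN/dt = 0: 0.254(1 - N*/541) = 0.00502·18.1, giving N* = 541·(1 - 0.357) = 348.
From dH/dt = 0: 0.00197·348 - 0.493 = 0.0444P*, so P* = 0.192/0.0444 = 4.33.

N* ≈ 348, H* ≈ 18.1, P* ≈ 4.33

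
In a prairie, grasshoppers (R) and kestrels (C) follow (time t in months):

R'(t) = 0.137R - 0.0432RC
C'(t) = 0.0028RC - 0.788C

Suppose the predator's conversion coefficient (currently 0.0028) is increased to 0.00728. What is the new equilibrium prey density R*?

R* ≈ 108

At the interior fixed point, setting dC/dt = 0 with C > 0 fixes R* = (predator death rate)/(RC coefficient) — independent of the other coefficients.
With the change, R* = 0.788/0.00728 = 108; it falls from 281.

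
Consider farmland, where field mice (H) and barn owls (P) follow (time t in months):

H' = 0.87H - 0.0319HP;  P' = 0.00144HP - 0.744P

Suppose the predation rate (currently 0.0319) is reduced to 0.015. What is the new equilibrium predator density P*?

P* ≈ 58

At the interior fixed point, setting dH/dt = 0 with H > 0 fixes P* = (prey growth rate)/(HP coefficient) — independent of the other coefficients.
With the change, P* = 0.87/0.015 = 58; it rises from 27.3.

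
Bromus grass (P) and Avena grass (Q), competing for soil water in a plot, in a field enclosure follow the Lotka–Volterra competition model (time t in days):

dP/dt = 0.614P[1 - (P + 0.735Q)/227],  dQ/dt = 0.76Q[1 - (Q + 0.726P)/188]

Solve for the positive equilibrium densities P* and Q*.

Setting both brackets to zero gives the nullclines P + 0.735Q = 227 and 0.726P + Q = 188.
Substituting Q = 188 - 0.726P into the first: P(1 - 0.735·0.726) = 227 - 0.735·188.
So P* = 88.8/0.466 = 190, and then Q* = 188 - 0.726·190 = 49.7.

P* ≈ 190, Q* ≈ 49.7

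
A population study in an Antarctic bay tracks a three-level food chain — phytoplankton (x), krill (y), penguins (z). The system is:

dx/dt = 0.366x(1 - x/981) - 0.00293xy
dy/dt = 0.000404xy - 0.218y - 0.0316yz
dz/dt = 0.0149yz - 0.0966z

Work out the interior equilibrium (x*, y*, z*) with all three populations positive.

From dz/dt = 0: 0.0149y* = 0.0966, so y* = 6.48.
From dx/dt = 0: 0.366(1 - x*/981) = 0.00293·6.48, giving x* = 981·(1 - 0.0519) = 930.
From dy/dt = 0: 0.000404·930 - 0.218 = 0.0316z*, so z* = 0.158/0.0316 = 4.99.

x* ≈ 930, y* ≈ 6.48, z* ≈ 4.99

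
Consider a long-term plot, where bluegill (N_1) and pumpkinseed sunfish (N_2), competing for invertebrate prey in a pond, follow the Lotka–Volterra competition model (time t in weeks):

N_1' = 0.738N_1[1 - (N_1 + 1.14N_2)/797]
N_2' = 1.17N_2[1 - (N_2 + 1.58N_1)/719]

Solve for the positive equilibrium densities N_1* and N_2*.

N_1* ≈ 28.3, N_2* ≈ 674

Setting both brackets to zero gives the nullclines N_1 + 1.14N_2 = 797 and 1.58N_1 + N_2 = 719.
Substituting N_2 = 719 - 1.58N_1 into the first: N_1(1 - 1.14·1.58) = 797 - 1.14·719.
So N_1* = -22.7/-0.801 = 28.3, and then N_2* = 719 - 1.58·28.3 = 674.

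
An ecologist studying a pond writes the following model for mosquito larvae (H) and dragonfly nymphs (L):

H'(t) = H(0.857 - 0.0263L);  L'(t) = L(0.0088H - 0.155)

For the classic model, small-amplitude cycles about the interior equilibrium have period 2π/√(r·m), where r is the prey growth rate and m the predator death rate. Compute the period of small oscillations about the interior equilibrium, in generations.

Here r = 0.857 and m = 0.155, so r·m = 0.133.
ω = √0.133 = 0.364 per generation, hence T = 2π/ω ≈ 17.2 generations.

T ≈ 17.2 generations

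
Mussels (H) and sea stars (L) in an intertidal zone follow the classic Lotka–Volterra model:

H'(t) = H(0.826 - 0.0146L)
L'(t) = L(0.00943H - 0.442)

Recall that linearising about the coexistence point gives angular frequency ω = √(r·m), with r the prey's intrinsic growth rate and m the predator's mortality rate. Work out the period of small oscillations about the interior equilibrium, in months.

T ≈ 10.4 months

Here r = 0.826 and m = 0.442, so r·m = 0.365.
ω = √0.365 = 0.604 per month, hence T = 2π/ω ≈ 10.4 months.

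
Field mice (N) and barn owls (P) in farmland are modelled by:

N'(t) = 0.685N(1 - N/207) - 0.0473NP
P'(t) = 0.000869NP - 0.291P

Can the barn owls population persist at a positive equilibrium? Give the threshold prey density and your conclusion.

The predator equation gives dP/dt > 0 only when N > 0.291/0.000869 = 335.
Without the predator, N → K = 207. Since 207 < 335, the predator cannot invade.

Threshold N = 335; K < 335, so no, the predator goes extinct.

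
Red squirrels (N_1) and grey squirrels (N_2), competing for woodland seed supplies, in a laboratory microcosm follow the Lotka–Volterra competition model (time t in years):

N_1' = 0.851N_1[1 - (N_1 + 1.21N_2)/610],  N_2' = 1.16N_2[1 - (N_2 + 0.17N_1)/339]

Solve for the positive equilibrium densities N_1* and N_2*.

N_1* ≈ 252, N_2* ≈ 296

Setting both brackets to zero gives the nullclines N_1 + 1.21N_2 = 610 and 0.17N_1 + N_2 = 339.
Substituting N_2 = 339 - 0.17N_1 into the first: N_1(1 - 1.21·0.17) = 610 - 1.21·339.
So N_1* = 200/0.794 = 252, and then N_2* = 339 - 0.17·252 = 296.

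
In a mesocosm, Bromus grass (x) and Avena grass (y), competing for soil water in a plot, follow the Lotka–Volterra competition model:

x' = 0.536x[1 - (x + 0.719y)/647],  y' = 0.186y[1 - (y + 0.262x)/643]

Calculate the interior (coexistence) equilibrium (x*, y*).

Setting both brackets to zero gives the nullclines x + 0.719y = 647 and 0.262x + y = 643.
Substituting y = 643 - 0.262x into the first: x(1 - 0.719·0.262) = 647 - 0.719·643.
So x* = 185/0.812 = 228, and then y* = 643 - 0.262·228 = 583.

x* ≈ 228, y* ≈ 583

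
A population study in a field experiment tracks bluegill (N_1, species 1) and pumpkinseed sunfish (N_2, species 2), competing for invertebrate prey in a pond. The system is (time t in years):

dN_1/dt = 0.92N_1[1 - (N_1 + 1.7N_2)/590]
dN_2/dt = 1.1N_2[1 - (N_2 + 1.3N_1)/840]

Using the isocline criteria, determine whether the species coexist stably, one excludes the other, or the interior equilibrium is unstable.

species 2 excludes species 1

Compare the nullcline intercepts: K1/α12 = 590/1.7 = 347 < K2 = 840; K2/α21 = 840/1.3 = 646 > K1 = 590.
Since the inequalities point opposite ways, species 2 can invade but species 1 cannot.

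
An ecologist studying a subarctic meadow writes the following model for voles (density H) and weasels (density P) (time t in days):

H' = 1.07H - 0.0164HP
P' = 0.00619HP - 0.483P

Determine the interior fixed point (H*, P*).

Set dP/dt = 0 with P > 0: 0.00619H - 0.483 = 0, so H* = 0.483/0.00619 = 78.
Set dH/dt = 0 with H > 0: 1.07 - 0.0164P = 0, so P* = 1.07/0.0164 = 65.2.

H* ≈ 78, P* ≈ 65.2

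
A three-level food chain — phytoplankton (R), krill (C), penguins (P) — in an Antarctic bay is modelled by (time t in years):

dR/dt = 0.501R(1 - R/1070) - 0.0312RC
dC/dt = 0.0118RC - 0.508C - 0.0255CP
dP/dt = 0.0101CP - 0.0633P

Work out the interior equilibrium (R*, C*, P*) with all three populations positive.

R* ≈ 652, C* ≈ 6.27, P* ≈ 282

From dP/dt = 0: 0.0101C* = 0.0633, so C* = 6.27.
From dR/dt = 0: 0.501(1 - R*/1070) = 0.0312·6.27, giving R* = 1070·(1 - 0.39) = 652.
From dC/dt = 0: 0.0118·652 - 0.508 = 0.0255P*, so P* = 7.19/0.0255 = 282.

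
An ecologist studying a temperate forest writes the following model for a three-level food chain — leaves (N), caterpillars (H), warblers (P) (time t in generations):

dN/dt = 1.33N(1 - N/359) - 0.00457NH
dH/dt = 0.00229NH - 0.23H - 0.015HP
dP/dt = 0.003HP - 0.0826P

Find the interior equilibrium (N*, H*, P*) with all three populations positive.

From dP/dt = 0: 0.003H* = 0.0826, so H* = 27.5.
From dN/dt = 0: 1.33(1 - N*/359) = 0.00457·27.5, giving N* = 359·(1 - 0.0946) = 325.
From dH/dt = 0: 0.00229·325 - 0.23 = 0.015P*, so P* = 0.514/0.015 = 34.3.

N* ≈ 325, H* ≈ 27.5, P* ≈ 34.3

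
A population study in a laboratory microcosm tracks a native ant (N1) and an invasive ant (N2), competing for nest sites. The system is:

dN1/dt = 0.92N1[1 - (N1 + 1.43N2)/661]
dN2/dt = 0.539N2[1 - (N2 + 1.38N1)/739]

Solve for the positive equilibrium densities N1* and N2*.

Setting both brackets to zero gives the nullclines N1 + 1.43N2 = 661 and 1.38N1 + N2 = 739.
Substituting N2 = 739 - 1.38N1 into the first: N1(1 - 1.43·1.38) = 661 - 1.43·739.
So N1* = -396/-0.973 = 407, and then N2* = 739 - 1.38·407 = 178.

N1* ≈ 407, N2* ≈ 178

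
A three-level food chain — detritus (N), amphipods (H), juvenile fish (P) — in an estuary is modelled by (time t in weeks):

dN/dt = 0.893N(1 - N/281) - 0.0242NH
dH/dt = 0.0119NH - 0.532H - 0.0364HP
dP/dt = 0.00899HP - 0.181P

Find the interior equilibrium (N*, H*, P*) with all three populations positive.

N* ≈ 128, H* ≈ 20.1, P* ≈ 27.1

From dP/dt = 0: 0.00899H* = 0.181, so H* = 20.1.
From dN/dt = 0: 0.893(1 - N*/281) = 0.0242·20.1, giving N* = 281·(1 - 0.546) = 128.
From dH/dt = 0: 0.0119·128 - 0.532 = 0.0364P*, so P* = 0.987/0.0364 = 27.1.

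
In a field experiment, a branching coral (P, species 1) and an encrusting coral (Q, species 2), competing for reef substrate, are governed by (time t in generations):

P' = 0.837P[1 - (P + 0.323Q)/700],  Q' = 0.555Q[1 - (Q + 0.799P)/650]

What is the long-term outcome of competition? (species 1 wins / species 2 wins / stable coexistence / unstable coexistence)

stable coexistence

Compare the nullcline intercepts: K1/α12 = 700/0.323 = 2170 > K2 = 650; K2/α21 = 650/0.799 = 814 > K1 = 700.
Since both inequalities hold, each species can invade when rare, so the interior equilibrium is stable.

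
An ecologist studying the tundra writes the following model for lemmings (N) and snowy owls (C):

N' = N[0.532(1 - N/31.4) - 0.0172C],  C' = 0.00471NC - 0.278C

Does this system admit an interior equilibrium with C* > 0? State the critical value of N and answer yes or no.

The predator equation gives dC/dt > 0 only when N > 0.278/0.00471 = 59.
Without the predator, N → K = 31.4. Since 31.4 < 59, the predator cannot invade.

Threshold N = 59; K < 59, so no, the predator goes extinct.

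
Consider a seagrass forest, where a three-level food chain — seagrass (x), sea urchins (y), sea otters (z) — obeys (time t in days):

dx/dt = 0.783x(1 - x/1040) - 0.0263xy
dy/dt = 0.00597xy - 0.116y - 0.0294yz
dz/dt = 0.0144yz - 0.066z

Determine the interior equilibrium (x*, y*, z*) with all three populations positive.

From dz/dt = 0: 0.0144y* = 0.066, so y* = 4.58.
From dx/dt = 0: 0.783(1 - x*/1040) = 0.0263·4.58, giving x* = 1040·(1 - 0.154) = 880.
From dy/dt = 0: 0.00597·880 - 0.116 = 0.0294z*, so z* = 5.14/0.0294 = 175.

x* ≈ 880, y* ≈ 4.58, z* ≈ 175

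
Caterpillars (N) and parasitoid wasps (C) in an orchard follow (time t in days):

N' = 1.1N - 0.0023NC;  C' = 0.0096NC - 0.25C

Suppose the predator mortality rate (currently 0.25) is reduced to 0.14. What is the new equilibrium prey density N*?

N* ≈ 14.6

At the interior fixed point, setting dC/dt = 0 with C > 0 fixes N* = (predator death rate)/(NC coefficient) — independent of the other coefficients.
With the change, N* = 0.14/0.0096 = 14.6; it falls from 26.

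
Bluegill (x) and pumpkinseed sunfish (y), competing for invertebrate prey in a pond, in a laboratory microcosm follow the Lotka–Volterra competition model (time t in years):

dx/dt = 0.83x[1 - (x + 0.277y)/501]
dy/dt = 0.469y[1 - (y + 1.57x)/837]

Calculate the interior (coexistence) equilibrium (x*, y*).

x* ≈ 476, y* ≈ 89.2

Setting both brackets to zero gives the nullclines x + 0.277y = 501 and 1.57x + y = 837.
Substituting y = 837 - 1.57x into the first: x(1 - 0.277·1.57) = 501 - 0.277·837.
So x* = 269/0.565 = 476, and then y* = 837 - 1.57·476 = 89.2.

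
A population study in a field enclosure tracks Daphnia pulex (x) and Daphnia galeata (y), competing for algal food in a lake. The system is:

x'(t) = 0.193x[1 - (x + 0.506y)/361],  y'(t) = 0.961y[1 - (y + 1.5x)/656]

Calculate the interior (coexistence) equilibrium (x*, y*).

x* ≈ 121, y* ≈ 475

Setting both brackets to zero gives the nullclines x + 0.506y = 361 and 1.5x + y = 656.
Substituting y = 656 - 1.5x into the first: x(1 - 0.506·1.5) = 361 - 0.506·656.
So x* = 29.1/0.241 = 121, and then y* = 656 - 1.5·121 = 475.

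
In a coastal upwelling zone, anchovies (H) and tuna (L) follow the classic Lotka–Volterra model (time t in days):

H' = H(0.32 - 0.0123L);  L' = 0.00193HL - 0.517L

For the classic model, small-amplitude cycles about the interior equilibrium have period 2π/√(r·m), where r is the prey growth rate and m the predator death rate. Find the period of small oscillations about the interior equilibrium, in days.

Here r = 0.32 and m = 0.517, so r·m = 0.165.
ω = √0.165 = 0.407 per day, hence T = 2π/ω ≈ 15.4 days.

T ≈ 15.4 days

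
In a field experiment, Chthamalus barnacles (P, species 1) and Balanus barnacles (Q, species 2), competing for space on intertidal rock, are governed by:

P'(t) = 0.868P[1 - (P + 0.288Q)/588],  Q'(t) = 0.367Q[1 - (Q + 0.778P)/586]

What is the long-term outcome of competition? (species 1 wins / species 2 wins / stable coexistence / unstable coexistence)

stable coexistence

Compare the nullcline intercepts: K1/α12 = 588/0.288 = 2040 > K2 = 586; K2/α21 = 586/0.778 = 753 > K1 = 588.
Since both inequalities hold, each species can invade when rare, so the interior equilibrium is stable.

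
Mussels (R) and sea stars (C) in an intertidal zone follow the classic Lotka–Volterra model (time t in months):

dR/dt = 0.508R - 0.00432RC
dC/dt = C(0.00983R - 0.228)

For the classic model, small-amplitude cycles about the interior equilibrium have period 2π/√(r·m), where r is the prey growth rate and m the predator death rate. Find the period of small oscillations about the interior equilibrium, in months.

T ≈ 18.5 months

Here r = 0.508 and m = 0.228, so r·m = 0.116.
ω = √0.116 = 0.34 per month, hence T = 2π/ω ≈ 18.5 months.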